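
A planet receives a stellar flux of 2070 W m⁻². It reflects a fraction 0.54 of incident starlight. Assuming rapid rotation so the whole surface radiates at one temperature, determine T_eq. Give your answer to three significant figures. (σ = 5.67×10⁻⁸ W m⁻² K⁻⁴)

T_eq ≈ 255 K

Energy balance: absorbed = emitted ⇒ πR²·S(1−A) = 4πR²·σT_eq⁴, so T_eq⁴ = S(1−A)/(4σ).
T_eq = [2070 × 0.46 / (4 × 5.67×10⁻⁸)]^(1/4) = (4.20×10⁹)^(1/4) = 255 K.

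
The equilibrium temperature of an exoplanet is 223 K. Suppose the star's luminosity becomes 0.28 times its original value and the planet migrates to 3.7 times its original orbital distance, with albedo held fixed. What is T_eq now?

T_eq ∝ L^(1/4) · d^(−1/2).
T′ = 223 × 0.28^(1/4) / 3.7^(1/2) = 84.3 K.

T_eq ≈ 84.3 K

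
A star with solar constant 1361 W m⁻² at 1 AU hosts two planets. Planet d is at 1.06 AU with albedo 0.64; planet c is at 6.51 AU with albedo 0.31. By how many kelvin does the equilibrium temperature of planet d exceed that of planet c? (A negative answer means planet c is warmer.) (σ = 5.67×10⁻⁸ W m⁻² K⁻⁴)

ΔT ≈ 110.0 K

T_eq = [S₀(1−A)/(4σd²)]^(1/4), so T ∝ (1−A)^(1/4) / √d.
T₁ = [1361×0.36/(4×5.67×10⁻⁸×1.06²)]^(1/4) = 209.40 K.
T₂ = [1361×0.69/(4×5.67×10⁻⁸×6.51²)]^(1/4) = 99.42 K.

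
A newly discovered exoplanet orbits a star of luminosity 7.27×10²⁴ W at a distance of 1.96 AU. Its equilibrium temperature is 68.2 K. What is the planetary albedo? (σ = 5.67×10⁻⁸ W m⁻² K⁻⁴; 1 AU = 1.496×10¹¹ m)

A ≈ 0.27

d = 1.96 AU = 2.93×10¹¹ m.
Flux: S = L/(4πd²) = 7.27×10²⁴/(4π×(2.93×10¹¹)²) = 6.73 W m⁻².
From T_eq⁴ = S(1−A)/(4σ): 1−A = 4σT_eq⁴/S.
1−A = 4 × 5.67×10⁻⁸ × (68.2)⁴ / 6.73 = 0.729.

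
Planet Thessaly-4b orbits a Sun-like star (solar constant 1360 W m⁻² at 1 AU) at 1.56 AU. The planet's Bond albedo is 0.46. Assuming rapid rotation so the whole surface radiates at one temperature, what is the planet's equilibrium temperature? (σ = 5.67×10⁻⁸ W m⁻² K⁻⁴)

Flux at 1.56 AU: S = 1360/1.56² = 559 W m⁻².
Energy balance: absorbed = emitted ⇒ πR²·S(1−A) = 4πR²·σT_eq⁴, so T_eq⁴ = S(1−A)/(4σ).
T_eq = [559 × 0.54 / (4 × 5.67×10⁻⁸)]^(1/4) = (1.33×10⁹)^(1/4) = 191 K.

T_eq ≈ 191 K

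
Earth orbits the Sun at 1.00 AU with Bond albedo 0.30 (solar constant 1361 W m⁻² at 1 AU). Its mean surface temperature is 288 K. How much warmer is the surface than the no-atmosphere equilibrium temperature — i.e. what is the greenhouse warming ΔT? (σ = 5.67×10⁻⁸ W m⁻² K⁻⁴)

ΔT ≈ 33.4 K

S = 1361/1.00² = 1361 W m⁻².
T_eq = [S(1−A)/(4σ)]^(1/4) = [1361×0.70/(4×5.67×10⁻⁸)]^(1/4) = 254.6 K.
ΔT = T_surf − T_eq = 288 − 254.6.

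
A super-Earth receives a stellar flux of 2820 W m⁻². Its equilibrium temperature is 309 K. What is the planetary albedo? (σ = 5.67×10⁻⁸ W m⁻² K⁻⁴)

From T_eq⁴ = S(1−A)/(4σ): 1−A = 4σT_eq⁴/S.
1−A = 4 × 5.67×10⁻⁸ × (309)⁴ / 2820 = 0.733.

A ≈ 0.27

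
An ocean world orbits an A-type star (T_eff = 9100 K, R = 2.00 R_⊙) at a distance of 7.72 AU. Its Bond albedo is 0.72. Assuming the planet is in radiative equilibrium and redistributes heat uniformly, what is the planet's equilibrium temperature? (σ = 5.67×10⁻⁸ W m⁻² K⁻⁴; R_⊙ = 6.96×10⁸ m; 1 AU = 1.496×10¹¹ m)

T_eq ≈ 163 K

R_⋆ = 2.00 × 6.96×10⁸ = 1.39×10⁹ m.
d = 7.72 AU = 1.15×10¹² m.
L = 4πR_⋆²σT_⋆⁴ = 4π(1.39×10⁹)² × 5.67×10⁻⁸ × (9100)⁴ = 9.47×10²⁷ W.
S = L/(4πd²) = 565 W m⁻².
Energy balance: absorbed = emitted ⇒ πR²·S(1−A) = 4πR²·σT_eq⁴, so T_eq⁴ = S(1−A)/(4σ).
T_eq = [565 × 0.28 / (4 × 5.67×10⁻⁸)]^(1/4) = (6.97×10⁸)^(1/4) = 163 K.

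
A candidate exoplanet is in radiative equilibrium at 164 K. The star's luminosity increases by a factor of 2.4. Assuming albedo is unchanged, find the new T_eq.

T_eq ∝ L^(1/4) · d^(−1/2).
T′ = 164 × 2.4^(1/4) = 204 K.

T_eq ≈ 204 K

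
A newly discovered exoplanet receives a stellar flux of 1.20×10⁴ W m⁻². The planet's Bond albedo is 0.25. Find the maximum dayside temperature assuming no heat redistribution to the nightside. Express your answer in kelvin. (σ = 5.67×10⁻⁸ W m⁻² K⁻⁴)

T_ss ≈ 631 K

With no redistribution each surface element balances locally: S(1−A) = σT⁴.
T = [1.20×10⁴ × 0.75 / 5.67×10⁻⁸]^(1/4) = (1.59×10¹¹)^(1/4) = 631 K.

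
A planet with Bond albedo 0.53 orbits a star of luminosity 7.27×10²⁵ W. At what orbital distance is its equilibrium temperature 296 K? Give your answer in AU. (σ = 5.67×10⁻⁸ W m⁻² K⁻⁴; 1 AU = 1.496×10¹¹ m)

d ≈ 0.264 AU

From T_eq⁴ = L(1−A)/(16πσd²): d = √[L(1−A)/(16πσT_eq⁴)].
d = √[7.27×10²⁵ × 0.47 / (16π × 5.67×10⁻⁸ × (296)⁴)] = 3.95×10¹⁰ m = 0.264 AU.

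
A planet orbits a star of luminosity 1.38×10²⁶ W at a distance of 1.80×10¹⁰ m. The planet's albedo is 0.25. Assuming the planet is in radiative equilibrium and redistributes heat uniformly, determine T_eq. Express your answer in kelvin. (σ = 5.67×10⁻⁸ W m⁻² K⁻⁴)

Flux: S = L/(4πd²) = 1.38×10²⁶/(4π×(1.80×10¹⁰)²) = 3.39×10⁴ W m⁻².
Energy balance: absorbed = emitted ⇒ πR²·S(1−A) = 4πR²·σT_eq⁴, so T_eq⁴ = S(1−A)/(4σ).
T_eq = [3.39×10⁴ × 0.75 / (4 × 5.67×10⁻⁸)]^(1/4) = (1.12×10¹¹)^(1/4) = 579 K.

T_eq ≈ 579 K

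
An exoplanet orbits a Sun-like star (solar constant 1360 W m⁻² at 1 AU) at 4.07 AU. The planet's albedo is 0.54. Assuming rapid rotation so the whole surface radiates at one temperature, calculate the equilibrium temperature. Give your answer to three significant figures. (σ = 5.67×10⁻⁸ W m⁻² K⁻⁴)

Flux at 4.07 AU: S = 1360/4.07² = 82.1 W m⁻².
Energy balance: absorbed = emitted ⇒ πR²·S(1−A) = 4πR²·σT_eq⁴, so T_eq⁴ = S(1−A)/(4σ).
T_eq = [82.1 × 0.46 / (4 × 5.67×10⁻⁸)]^(1/4) = (1.67×10⁸)^(1/4) = 114 K.

T_eq ≈ 114 K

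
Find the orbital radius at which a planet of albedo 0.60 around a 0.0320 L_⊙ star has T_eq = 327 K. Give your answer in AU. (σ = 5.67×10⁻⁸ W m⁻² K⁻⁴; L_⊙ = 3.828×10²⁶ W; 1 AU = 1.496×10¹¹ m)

L = 0.0320 × 3.828×10²⁶ = 1.22×10²⁵ W.
From T_eq⁴ = L(1−A)/(16πσd²): d = √[L(1−A)/(16πσT_eq⁴)].
d = √[1.22×10²⁵ × 0.40 / (16π × 5.67×10⁻⁸ × (327)⁴)] = 1.23×10¹⁰ m = 0.0820 AU.

d ≈ 0.0820 AU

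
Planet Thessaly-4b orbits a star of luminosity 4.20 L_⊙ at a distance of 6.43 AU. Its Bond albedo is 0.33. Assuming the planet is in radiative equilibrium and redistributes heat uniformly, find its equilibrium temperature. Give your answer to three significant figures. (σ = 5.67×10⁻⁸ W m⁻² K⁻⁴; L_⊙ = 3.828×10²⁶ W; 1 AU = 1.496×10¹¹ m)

T_eq ≈ 142 K

d = 6.43 AU = 9.62×10¹¹ m.
L = 4.20 × 3.828×10²⁶ = 1.61×10²⁷ W.
Flux: S = L/(4πd²) = 1.61×10²⁷/(4π×(9.62×10¹¹)²) = 138 W m⁻².
Energy balance: absorbed = emitted ⇒ πR²·S(1−A) = 4πR²·σT_eq⁴, so T_eq⁴ = S(1−A)/(4σ).
T_eq = [138 × 0.67 / (4 × 5.67×10⁻⁸)]^(1/4) = (4.08×10⁸)^(1/4) = 142 K.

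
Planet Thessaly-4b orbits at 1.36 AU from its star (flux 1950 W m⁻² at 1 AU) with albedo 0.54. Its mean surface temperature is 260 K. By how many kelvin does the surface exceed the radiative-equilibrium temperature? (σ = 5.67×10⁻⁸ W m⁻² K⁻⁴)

ΔT ≈ 45.0 K

S = 1950/1.36² = 1054 W m⁻².
T_eq = [S(1−A)/(4σ)]^(1/4) = [1054×0.46/(4×5.67×10⁻⁸)]^(1/4) = 215.0 K.
ΔT = T_surf − T_eq = 260 − 215.0.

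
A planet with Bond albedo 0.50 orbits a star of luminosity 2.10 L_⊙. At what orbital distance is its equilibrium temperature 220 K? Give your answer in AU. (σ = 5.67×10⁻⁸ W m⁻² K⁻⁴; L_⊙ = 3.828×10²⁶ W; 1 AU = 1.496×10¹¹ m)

d ≈ 1.64 AU

L = 2.10 × 3.828×10²⁶ = 8.04×10²⁶ W.
From T_eq⁴ = L(1−A)/(16πσd²): d = √[L(1−A)/(16πσT_eq⁴)].
d = √[8.04×10²⁶ × 0.50 / (16π × 5.67×10⁻⁸ × (220)⁴)] = 2.45×10¹¹ m = 1.64 AU.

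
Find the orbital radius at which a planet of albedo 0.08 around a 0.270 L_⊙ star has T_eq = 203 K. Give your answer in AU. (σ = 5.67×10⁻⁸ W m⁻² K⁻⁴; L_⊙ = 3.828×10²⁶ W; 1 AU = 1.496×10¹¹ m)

L = 0.270 × 3.828×10²⁶ = 1.03×10²⁶ W.
From T_eq⁴ = L(1−A)/(16πσd²): d = √[L(1−A)/(16πσT_eq⁴)].
d = √[1.03×10²⁶ × 0.92 / (16π × 5.67×10⁻⁸ × (203)⁴)] = 1.40×10¹¹ m = 0.937 AU.

d ≈ 0.937 AU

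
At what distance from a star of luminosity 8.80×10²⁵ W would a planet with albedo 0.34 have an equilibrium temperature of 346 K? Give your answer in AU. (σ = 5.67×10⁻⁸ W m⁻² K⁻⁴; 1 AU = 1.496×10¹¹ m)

From T_eq⁴ = L(1−A)/(16πσd²): d = √[L(1−A)/(16πσT_eq⁴)].
d = √[8.80×10²⁵ × 0.66 / (16π × 5.67×10⁻⁸ × (346)⁴)] = 3.77×10¹⁰ m = 0.252 AU.

d ≈ 0.252 AU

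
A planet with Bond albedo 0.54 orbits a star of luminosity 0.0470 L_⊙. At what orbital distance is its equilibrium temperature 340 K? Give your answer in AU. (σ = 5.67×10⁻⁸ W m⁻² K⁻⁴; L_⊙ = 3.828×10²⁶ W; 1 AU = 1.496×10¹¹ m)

L = 0.0470 × 3.828×10²⁶ = 1.80×10²⁵ W.
From T_eq⁴ = L(1−A)/(16πσd²): d = √[L(1−A)/(16πσT_eq⁴)].
d = √[1.80×10²⁵ × 0.46 / (16π × 5.67×10⁻⁸ × (340)⁴)] = 1.47×10¹⁰ m = 0.0985 AU.

d ≈ 0.0985 AU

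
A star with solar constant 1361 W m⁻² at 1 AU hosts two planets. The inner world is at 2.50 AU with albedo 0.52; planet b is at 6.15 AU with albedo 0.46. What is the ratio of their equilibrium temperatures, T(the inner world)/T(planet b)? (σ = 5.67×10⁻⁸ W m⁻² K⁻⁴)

T₁/T₂ ≈ 1.523

T_eq = [S₀(1−A)/(4σd²)]^(1/4), so T ∝ (1−A)^(1/4) / √d.
T₁ = [1361×0.48/(4×5.67×10⁻⁸×2.50²)]^(1/4) = 146.52 K.
T₂ = [1361×0.54/(4×5.67×10⁻⁸×6.15²)]^(1/4) = 96.21 K.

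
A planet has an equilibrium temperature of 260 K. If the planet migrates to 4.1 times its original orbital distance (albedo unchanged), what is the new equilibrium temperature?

T_eq ≈ 128 K

T_eq ∝ L^(1/4) · d^(−1/2).
T′ = 260 / 4.1^(1/2) = 128 K.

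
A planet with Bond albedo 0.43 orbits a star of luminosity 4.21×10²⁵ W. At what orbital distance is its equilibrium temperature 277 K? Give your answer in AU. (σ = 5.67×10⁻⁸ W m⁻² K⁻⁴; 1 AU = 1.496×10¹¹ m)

d ≈ 0.253 AU

From T_eq⁴ = L(1−A)/(16πσd²): d = √[L(1−A)/(16πσT_eq⁴)].
d = √[4.21×10²⁵ × 0.57 / (16π × 5.67×10⁻⁸ × (277)⁴)] = 3.78×10¹⁰ m = 0.253 AU.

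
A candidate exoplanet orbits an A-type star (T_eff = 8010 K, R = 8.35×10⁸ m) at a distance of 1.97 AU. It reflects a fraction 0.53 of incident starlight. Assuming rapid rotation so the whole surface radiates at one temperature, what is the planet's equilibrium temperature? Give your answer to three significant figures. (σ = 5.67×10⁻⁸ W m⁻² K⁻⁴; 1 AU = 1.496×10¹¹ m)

d = 1.97 AU = 2.95×10¹¹ m.
L = 4πR_⋆²σT_⋆⁴ = 4π(8.35×10⁸)² × 5.67×10⁻⁸ × (8010)⁴ = 2.05×10²⁷ W.
S = L/(4πd²) = 1870 W m⁻².
Energy balance: absorbed = emitted ⇒ πR²·S(1−A) = 4πR²·σT_eq⁴, so T_eq⁴ = S(1−A)/(4σ).
T_eq = [1870 × 0.47 / (4 × 5.67×10⁻⁸)]^(1/4) = (3.88×10⁹)^(1/4) = 250 K.

T_eq ≈ 250 K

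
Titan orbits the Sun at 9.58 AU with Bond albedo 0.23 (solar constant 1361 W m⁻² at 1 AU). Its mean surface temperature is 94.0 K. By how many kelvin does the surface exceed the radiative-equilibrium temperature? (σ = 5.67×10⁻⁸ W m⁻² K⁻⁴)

S = 1361/9.58² = 14.83 W m⁻².
T_eq = [S(1−A)/(4σ)]^(1/4) = [14.83×0.77/(4×5.67×10⁻⁸)]^(1/4) = 84.2 K.
ΔT = T_surf − T_eq = 94 − 84.2.

ΔT ≈ 9.8 K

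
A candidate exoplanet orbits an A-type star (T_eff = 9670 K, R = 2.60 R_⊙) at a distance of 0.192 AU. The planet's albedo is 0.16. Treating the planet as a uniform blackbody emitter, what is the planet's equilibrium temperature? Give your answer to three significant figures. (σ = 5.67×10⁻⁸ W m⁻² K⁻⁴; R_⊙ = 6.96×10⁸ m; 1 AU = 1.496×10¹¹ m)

R_⋆ = 2.60 × 6.96×10⁸ = 1.81×10⁹ m.
d = 0.192 AU = 2.87×10¹⁰ m.
L = 4πR_⋆²σT_⋆⁴ = 4π(1.81×10⁹)² × 5.67×10⁻⁸ × (9670)⁴ = 2.04×10²⁸ W.
S = L/(4πd²) = 1.97×10⁶ W m⁻².
Energy balance: absorbed = emitted ⇒ πR²·S(1−A) = 4πR²·σT_eq⁴, so T_eq⁴ = S(1−A)/(4σ).
T_eq = [1.97×10⁶ × 0.84 / (4 × 5.67×10⁻⁸)]^(1/4) = (7.29×10¹²)^(1/4) = 1640 K.

T_eq ≈ 1640 K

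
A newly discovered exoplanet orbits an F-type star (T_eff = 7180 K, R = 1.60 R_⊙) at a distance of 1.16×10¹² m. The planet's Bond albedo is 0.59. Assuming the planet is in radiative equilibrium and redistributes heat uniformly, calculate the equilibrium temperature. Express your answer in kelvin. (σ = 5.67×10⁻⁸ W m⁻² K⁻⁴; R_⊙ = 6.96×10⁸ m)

R_⋆ = 1.60 × 6.96×10⁸ = 1.11×10⁹ m.
L = 4πR_⋆²σT_⋆⁴ = 4π(1.11×10⁹)² × 5.67×10⁻⁸ × (7180)⁴ = 2.35×10²⁷ W.
S = L/(4πd²) = 139 W m⁻².
Energy balance: absorbed = emitted ⇒ πR²·S(1−A) = 4πR²·σT_eq⁴, so T_eq⁴ = S(1−A)/(4σ).
T_eq = [139 × 0.41 / (4 × 5.67×10⁻⁸)]^(1/4) = (2.51×10⁸)^(1/4) = 126 K.

T_eq ≈ 126 K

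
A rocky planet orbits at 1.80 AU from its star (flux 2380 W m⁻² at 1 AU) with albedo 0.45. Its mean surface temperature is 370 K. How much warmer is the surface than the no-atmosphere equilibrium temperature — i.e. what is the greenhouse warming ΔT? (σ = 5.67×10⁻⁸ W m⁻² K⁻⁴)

ΔT ≈ 164.6 K

S = 2380/1.80² = 734.6 W m⁻².
T_eq = [S(1−A)/(4σ)]^(1/4) = [734.6×0.55/(4×5.67×10⁻⁸)]^(1/4) = 205.4 K.
ΔT = T_surf − T_eq = 370 − 205.4.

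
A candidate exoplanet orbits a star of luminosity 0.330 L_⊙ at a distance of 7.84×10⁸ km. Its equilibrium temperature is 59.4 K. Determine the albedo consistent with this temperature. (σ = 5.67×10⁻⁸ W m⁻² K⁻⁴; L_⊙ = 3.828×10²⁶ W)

A ≈ 0.83

d = 7.84×10⁸ km = 7.84×10¹¹ m.
L = 0.330 × 3.828×10²⁶ = 1.26×10²⁶ W.
Flux: S = L/(4πd²) = 1.26×10²⁶/(4π×(7.84×10¹¹)²) = 16.4 W m⁻².
From T_eq⁴ = S(1−A)/(4σ): 1−A = 4σT_eq⁴/S.
1−A = 4 × 5.67×10⁻⁸ × (59.4)⁴ / 16.4 = 0.173.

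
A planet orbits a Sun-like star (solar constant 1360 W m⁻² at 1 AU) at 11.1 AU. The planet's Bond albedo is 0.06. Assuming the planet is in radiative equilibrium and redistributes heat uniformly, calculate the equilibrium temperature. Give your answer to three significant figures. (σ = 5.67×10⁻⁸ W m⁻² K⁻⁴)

T_eq ≈ 82.2 K

Flux at 11.1 AU: S = 1360/11.1² = 11.0 W m⁻².
Energy balance: absorbed = emitted ⇒ πR²·S(1−A) = 4πR²·σT_eq⁴, so T_eq⁴ = S(1−A)/(4σ).
T_eq = [11.0 × 0.94 / (4 × 5.67×10⁻⁸)]^(1/4) = (4.57×10⁷)^(1/4) = 82.2 K.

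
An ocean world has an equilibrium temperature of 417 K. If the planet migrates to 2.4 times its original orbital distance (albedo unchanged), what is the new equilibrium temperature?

T_eq ∝ L^(1/4) · d^(−1/2).
T′ = 417 / 2.4^(1/2) = 269 K.

T_eq ≈ 269 K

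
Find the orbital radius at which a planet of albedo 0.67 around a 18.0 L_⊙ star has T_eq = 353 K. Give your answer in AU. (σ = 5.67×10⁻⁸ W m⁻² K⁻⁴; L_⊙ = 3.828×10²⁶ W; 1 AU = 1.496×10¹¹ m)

L = 18.0 × 3.828×10²⁶ = 6.89×10²⁷ W.
From T_eq⁴ = L(1−A)/(16πσd²): d = √[L(1−A)/(16πσT_eq⁴)].
d = √[6.89×10²⁷ × 0.33 / (16π × 5.67×10⁻⁸ × (353)⁴)] = 2.27×10¹¹ m = 1.52 AU.

d ≈ 1.52 AU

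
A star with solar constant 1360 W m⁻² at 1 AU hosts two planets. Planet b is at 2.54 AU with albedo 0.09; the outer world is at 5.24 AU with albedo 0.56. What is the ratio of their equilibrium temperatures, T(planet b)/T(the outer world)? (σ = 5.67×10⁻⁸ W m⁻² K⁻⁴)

T_eq = [S₀(1−A)/(4σd²)]^(1/4), so T ∝ (1−A)^(1/4) / √d.
T₁ = [1360×0.91/(4×5.67×10⁻⁸×2.54²)]^(1/4) = 170.54 K.
T₂ = [1360×0.44/(4×5.67×10⁻⁸×5.24²)]^(1/4) = 99.01 K.

T₁/T₂ ≈ 1.722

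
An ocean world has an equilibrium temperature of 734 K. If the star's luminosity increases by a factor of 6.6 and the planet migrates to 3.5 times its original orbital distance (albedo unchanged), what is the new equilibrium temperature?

T_eq ∝ L^(1/4) · d^(−1/2).
T′ = 734 × 6.6^(1/4) / 3.5^(1/2) = 629 K.

T_eq ≈ 629 K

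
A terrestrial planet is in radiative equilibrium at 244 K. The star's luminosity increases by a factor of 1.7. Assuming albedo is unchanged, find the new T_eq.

T_eq ≈ 279 K

T_eq ∝ L^(1/4) · d^(−1/2).
T′ = 244 × 1.7^(1/4) = 279 K.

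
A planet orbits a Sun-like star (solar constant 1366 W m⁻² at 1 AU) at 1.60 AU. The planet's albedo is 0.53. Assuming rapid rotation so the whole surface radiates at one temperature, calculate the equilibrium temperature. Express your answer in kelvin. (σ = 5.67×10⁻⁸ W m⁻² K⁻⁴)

T_eq ≈ 182 K

Flux at 1.60 AU: S = 1366/1.60² = 534 W m⁻².
Energy balance: absorbed = emitted ⇒ πR²·S(1−A) = 4πR²·σT_eq⁴, so T_eq⁴ = S(1−A)/(4σ).
T_eq = [534 × 0.47 / (4 × 5.67×10⁻⁸)]^(1/4) = (1.11×10⁹)^(1/4) = 182 K.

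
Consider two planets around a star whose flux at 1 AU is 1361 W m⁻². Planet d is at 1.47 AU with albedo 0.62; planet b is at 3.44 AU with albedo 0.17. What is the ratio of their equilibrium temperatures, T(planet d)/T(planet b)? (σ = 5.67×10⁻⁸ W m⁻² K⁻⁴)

T_eq = [S₀(1−A)/(4σd²)]^(1/4), so T ∝ (1−A)^(1/4) / √d.
T₁ = [1361×0.38/(4×5.67×10⁻⁸×1.47²)]^(1/4) = 180.24 K.
T₂ = [1361×0.83/(4×5.67×10⁻⁸×3.44²)]^(1/4) = 143.23 K.

T₁/T₂ ≈ 1.258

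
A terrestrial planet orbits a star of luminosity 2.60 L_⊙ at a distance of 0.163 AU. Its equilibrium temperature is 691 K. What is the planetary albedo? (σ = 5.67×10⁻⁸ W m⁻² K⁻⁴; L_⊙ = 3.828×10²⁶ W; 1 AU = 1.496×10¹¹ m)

d = 0.163 AU = 2.44×10¹⁰ m.
L = 2.60 × 3.828×10²⁶ = 9.95×10²⁶ W.
Flux: S = L/(4πd²) = 9.95×10²⁶/(4π×(2.44×10¹⁰)²) = 1.33×10⁵ W m⁻².
From T_eq⁴ = S(1−A)/(4σ): 1−A = 4σT_eq⁴/S.
1−A = 4 × 5.67×10⁻⁸ × (691)⁴ / 1.33×10⁵ = 0.388.

A ≈ 0.61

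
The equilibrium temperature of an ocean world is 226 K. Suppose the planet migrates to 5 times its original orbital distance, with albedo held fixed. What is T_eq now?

T_eq ≈ 101 K

T_eq ∝ L^(1/4) · d^(−1/2).
T′ = 226 / 5^(1/2) = 101 K.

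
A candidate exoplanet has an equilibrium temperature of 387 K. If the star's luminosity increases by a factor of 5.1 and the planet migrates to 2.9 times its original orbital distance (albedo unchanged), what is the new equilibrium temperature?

T_eq ≈ 342 K

T_eq ∝ L^(1/4) · d^(−1/2).
T′ = 387 × 5.1^(1/4) / 2.9^(1/2) = 342 K.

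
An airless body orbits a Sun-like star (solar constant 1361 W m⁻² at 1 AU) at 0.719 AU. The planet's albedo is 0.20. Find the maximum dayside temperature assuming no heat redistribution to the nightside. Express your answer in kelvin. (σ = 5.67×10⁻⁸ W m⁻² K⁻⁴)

T_ss ≈ 439 K

Flux at 0.719 AU: S = 1361/0.719² = 2630 W m⁻².
With no redistribution each surface element balances locally: S(1−A) = σT⁴.
T = [2630 × 0.80 / 5.67×10⁻⁸]^(1/4) = (3.71×10¹⁰)^(1/4) = 439 K.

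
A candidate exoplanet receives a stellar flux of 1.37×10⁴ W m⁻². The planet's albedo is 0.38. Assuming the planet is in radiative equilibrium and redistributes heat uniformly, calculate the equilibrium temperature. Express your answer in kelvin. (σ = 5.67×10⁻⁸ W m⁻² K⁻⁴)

T_eq ≈ 440 K

Energy balance: absorbed = emitted ⇒ πR²·S(1−A) = 4πR²·σT_eq⁴, so T_eq⁴ = S(1−A)/(4σ).
T_eq = [1.37×10⁴ × 0.62 / (4 × 5.67×10⁻⁸)]^(1/4) = (3.75×10¹⁰)^(1/4) = 440 K.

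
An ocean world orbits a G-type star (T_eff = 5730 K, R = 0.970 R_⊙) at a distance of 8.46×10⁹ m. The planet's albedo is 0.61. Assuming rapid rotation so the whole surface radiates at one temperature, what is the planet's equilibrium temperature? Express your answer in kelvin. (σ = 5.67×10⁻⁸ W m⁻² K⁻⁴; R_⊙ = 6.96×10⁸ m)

R_⋆ = 0.970 × 6.96×10⁸ = 6.75×10⁸ m.
L = 4πR_⋆²σT_⋆⁴ = 4π(6.75×10⁸)² × 5.67×10⁻⁸ × (5730)⁴ = 3.50×10²⁶ W.
S = L/(4πd²) = 3.89×10⁵ W m⁻².
Energy balance: absorbed = emitted ⇒ πR²·S(1−A) = 4πR²·σT_eq⁴, so T_eq⁴ = S(1−A)/(4σ).
T_eq = [3.89×10⁵ × 0.39 / (4 × 5.67×10⁻⁸)]^(1/4) = (6.69×10¹¹)^(1/4) = 905 K.

T_eq ≈ 905 K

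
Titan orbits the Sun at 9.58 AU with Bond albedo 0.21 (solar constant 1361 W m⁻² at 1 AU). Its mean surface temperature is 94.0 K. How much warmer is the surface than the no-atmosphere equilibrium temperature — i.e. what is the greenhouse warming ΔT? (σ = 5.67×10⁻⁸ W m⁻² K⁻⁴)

ΔT ≈ 9.2 K

S = 1361/9.58² = 14.83 W m⁻².
T_eq = [S(1−A)/(4σ)]^(1/4) = [14.83×0.79/(4×5.67×10⁻⁸)]^(1/4) = 84.8 K.
ΔT = T_surf − T_eq = 94 − 84.8.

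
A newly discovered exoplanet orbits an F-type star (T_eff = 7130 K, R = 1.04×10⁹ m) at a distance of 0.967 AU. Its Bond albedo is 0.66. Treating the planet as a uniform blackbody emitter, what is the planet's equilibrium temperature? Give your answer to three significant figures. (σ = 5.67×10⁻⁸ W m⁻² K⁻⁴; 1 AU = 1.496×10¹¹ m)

d = 0.967 AU = 1.45×10¹¹ m.
L = 4πR_⋆²σT_⋆⁴ = 4π(1.04×10⁹)² × 5.67×10⁻⁸ × (7130)⁴ = 1.99×10²⁷ W.
S = L/(4πd²) = 7570 W m⁻².
Energy balance: absorbed = emitted ⇒ πR²·S(1−A) = 4πR²·σT_eq⁴, so T_eq⁴ = S(1−A)/(4σ).
T_eq = [7570 × 0.34 / (4 × 5.67×10⁻⁸)]^(1/4) = (1.14×10¹⁰)^(1/4) = 326 K.

T_eq ≈ 326 K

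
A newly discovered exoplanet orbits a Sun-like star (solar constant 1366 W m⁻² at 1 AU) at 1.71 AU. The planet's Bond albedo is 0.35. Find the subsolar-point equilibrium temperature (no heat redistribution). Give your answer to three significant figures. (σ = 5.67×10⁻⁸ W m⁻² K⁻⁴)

Flux at 1.71 AU: S = 1366/1.71² = 467 W m⁻².
At the subsolar point the surface absorbs S(1−A) and emits σT⁴ per unit area — no factor of 4, since only the local patch is in balance.
T = [467 × 0.65 / 5.67×10⁻⁸]^(1/4) = (5.36×10⁹)^(1/4) = 271 K.

T_ss ≈ 271 K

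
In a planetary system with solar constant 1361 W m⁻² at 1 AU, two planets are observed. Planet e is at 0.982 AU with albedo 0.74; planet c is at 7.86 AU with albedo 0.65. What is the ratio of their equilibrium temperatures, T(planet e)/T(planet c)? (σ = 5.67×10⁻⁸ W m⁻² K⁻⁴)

T₁/T₂ ≈ 2.627

T_eq = [S₀(1−A)/(4σd²)]^(1/4), so T ∝ (1−A)^(1/4) / √d.
T₁ = [1361×0.26/(4×5.67×10⁻⁸×0.982²)]^(1/4) = 200.56 K.
T₂ = [1361×0.35/(4×5.67×10⁻⁸×7.86²)]^(1/4) = 76.36 K.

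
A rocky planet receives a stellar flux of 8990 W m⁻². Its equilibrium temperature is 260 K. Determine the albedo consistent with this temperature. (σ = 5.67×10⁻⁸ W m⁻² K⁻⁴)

A ≈ 0.88

From T_eq⁴ = S(1−A)/(4σ): 1−A = 4σT_eq⁴/S.
1−A = 4 × 5.67×10⁻⁸ × (260)⁴ / 8990 = 0.115.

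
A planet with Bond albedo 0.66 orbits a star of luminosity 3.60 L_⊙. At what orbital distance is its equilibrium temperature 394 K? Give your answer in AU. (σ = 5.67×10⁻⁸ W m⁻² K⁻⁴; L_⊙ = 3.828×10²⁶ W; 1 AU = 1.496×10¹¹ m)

L = 3.60 × 3.828×10²⁶ = 1.38×10²⁷ W.
From T_eq⁴ = L(1−A)/(16πσd²): d = √[L(1−A)/(16πσT_eq⁴)].
d = √[1.38×10²⁷ × 0.34 / (16π × 5.67×10⁻⁸ × (394)⁴)] = 8.26×10¹⁰ m = 0.552 AU.

d ≈ 0.552 AU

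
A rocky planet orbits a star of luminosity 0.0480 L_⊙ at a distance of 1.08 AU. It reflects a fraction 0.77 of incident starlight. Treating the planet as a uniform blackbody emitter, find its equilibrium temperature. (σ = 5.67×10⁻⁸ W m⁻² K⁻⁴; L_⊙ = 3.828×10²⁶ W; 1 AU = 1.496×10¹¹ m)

T_eq ≈ 86.8 K

d = 1.08 AU = 1.62×10¹¹ m.
L = 0.0480 × 3.828×10²⁶ = 1.84×10²⁵ W.
Flux: S = L/(4πd²) = 1.84×10²⁵/(4π×(1.62×10¹¹)²) = 56.0 W m⁻².
Energy balance: absorbed = emitted ⇒ πR²·S(1−A) = 4πR²·σT_eq⁴, so T_eq⁴ = S(1−A)/(4σ).
T_eq = [56.0 × 0.23 / (4 × 5.67×10⁻⁸)]^(1/4) = (5.68×10⁷)^(1/4) = 86.8 K.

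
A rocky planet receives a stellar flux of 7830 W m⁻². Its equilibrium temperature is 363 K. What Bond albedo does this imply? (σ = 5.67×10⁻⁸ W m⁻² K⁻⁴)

From T_eq⁴ = S(1−A)/(4σ): 1−A = 4σT_eq⁴/S.
1−A = 4 × 5.67×10⁻⁸ × (363)⁴ / 7830 = 0.503.

A ≈ 0.50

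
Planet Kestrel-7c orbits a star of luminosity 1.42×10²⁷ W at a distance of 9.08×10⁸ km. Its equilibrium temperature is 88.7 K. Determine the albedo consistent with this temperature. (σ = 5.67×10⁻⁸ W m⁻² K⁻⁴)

A ≈ 0.90

d = 9.08×10⁸ km = 9.08×10¹¹ m.
Flux: S = L/(4πd²) = 1.42×10²⁷/(4π×(9.08×10¹¹)²) = 137 W m⁻².
From T_eq⁴ = S(1−A)/(4σ): 1−A = 4σT_eq⁴/S.
1−A = 4 × 5.67×10⁻⁸ × (88.7)⁴ / 137 = 0.102.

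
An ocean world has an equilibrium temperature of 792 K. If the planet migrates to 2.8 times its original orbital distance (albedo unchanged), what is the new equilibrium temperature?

T_eq ≈ 473 K

T_eq ∝ L^(1/4) · d^(−1/2).
T′ = 792 / 2.8^(1/2) = 473 K.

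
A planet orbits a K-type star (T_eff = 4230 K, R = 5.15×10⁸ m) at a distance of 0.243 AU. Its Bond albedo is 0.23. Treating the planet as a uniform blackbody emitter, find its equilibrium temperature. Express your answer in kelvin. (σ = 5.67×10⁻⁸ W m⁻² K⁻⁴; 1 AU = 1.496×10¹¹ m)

d = 0.243 AU = 3.64×10¹⁰ m.
L = 4πR_⋆²σT_⋆⁴ = 4π(5.15×10⁸)² × 5.67×10⁻⁸ × (4230)⁴ = 6.05×10²⁵ W.
S = L/(4πd²) = 3640 W m⁻².
Energy balance: absorbed = emitted ⇒ πR²·S(1−A) = 4πR²·σT_eq⁴, so T_eq⁴ = S(1−A)/(4σ).
T_eq = [3640 × 0.77 / (4 × 5.67×10⁻⁸)]^(1/4) = (1.24×10¹⁰)^(1/4) = 333 K.

T_eq ≈ 333 K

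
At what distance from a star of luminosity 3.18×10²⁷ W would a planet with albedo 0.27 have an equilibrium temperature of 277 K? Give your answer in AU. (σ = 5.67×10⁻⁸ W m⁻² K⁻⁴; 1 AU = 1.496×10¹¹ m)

d ≈ 2.49 AU

From T_eq⁴ = L(1−A)/(16πσd²): d = √[L(1−A)/(16πσT_eq⁴)].
d = √[3.18×10²⁷ × 0.73 / (16π × 5.67×10⁻⁸ × (277)⁴)] = 3.72×10¹¹ m = 2.49 AU.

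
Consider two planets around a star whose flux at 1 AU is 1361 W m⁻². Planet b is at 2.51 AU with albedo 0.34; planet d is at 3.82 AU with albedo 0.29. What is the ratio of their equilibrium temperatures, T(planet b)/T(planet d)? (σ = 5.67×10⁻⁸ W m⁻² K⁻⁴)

T_eq = [S₀(1−A)/(4σd²)]^(1/4), so T ∝ (1−A)^(1/4) / √d.
T₁ = [1361×0.66/(4×5.67×10⁻⁸×2.51²)]^(1/4) = 158.34 K.
T₂ = [1361×0.71/(4×5.67×10⁻⁸×3.82²)]^(1/4) = 130.72 K.

T₁/T₂ ≈ 1.211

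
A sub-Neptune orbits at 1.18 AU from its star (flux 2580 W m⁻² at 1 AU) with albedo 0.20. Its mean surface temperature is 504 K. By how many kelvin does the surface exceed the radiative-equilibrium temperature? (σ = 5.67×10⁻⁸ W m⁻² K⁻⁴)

ΔT ≈ 219.7 K

S = 2580/1.18² = 1853 W m⁻².
T_eq = [S(1−A)/(4σ)]^(1/4) = [1853×0.80/(4×5.67×10⁻⁸)]^(1/4) = 284.3 K.
ΔT = T_surf − T_eq = 504 − 284.3.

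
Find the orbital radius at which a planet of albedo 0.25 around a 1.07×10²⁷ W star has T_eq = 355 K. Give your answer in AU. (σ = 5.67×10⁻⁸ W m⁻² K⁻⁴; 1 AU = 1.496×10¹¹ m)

From T_eq⁴ = L(1−A)/(16πσd²): d = √[L(1−A)/(16πσT_eq⁴)].
d = √[1.07×10²⁷ × 0.75 / (16π × 5.67×10⁻⁸ × (355)⁴)] = 1.33×10¹¹ m = 0.890 AU.

d ≈ 0.890 AU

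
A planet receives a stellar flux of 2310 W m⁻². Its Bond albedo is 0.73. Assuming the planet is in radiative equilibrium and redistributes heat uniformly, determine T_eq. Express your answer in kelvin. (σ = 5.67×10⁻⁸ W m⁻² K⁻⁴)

T_eq ≈ 229 K

Energy balance: absorbed = emitted ⇒ πR²·S(1−A) = 4πR²·σT_eq⁴, so T_eq⁴ = S(1−A)/(4σ).
T_eq = [2310 × 0.27 / (4 × 5.67×10⁻⁸)]^(1/4) = (2.75×10⁹)^(1/4) = 229 K.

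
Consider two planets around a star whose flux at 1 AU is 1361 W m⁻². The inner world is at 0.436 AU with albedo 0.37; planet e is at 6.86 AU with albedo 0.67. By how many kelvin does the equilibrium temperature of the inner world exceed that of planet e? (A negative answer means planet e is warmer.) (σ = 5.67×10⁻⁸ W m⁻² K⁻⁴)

ΔT ≈ 295.0 K

T_eq = [S₀(1−A)/(4σd²)]^(1/4), so T ∝ (1−A)^(1/4) / √d.
T₁ = [1361×0.63/(4×5.67×10⁻⁸×0.436²)]^(1/4) = 375.53 K.
T₂ = [1361×0.33/(4×5.67×10⁻⁸×6.86²)]^(1/4) = 80.54 K.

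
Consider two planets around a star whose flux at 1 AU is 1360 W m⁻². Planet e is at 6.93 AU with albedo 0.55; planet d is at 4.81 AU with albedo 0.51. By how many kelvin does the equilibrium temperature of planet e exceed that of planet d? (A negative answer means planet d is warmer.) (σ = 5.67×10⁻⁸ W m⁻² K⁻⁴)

ΔT ≈ -19.6 K

T_eq = [S₀(1−A)/(4σd²)]^(1/4), so T ∝ (1−A)^(1/4) / √d.
T₁ = [1360×0.45/(4×5.67×10⁻⁸×6.93²)]^(1/4) = 86.58 K.
T₂ = [1360×0.49/(4×5.67×10⁻⁸×4.81²)]^(1/4) = 106.16 K.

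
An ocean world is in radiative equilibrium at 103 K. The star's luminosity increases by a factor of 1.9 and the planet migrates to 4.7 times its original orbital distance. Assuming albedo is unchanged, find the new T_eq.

T_eq ≈ 55.8 K

T_eq ∝ L^(1/4) · d^(−1/2).
T′ = 103 × 1.9^(1/4) / 4.7^(1/2) = 55.8 K.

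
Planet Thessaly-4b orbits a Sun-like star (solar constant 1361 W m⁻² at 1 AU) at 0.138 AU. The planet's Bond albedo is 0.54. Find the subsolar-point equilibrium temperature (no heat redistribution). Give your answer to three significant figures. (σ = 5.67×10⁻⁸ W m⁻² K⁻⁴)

T_ss ≈ 873 K

Flux at 0.138 AU: S = 1361/0.138² = 7.15×10⁴ W m⁻².
At the subsolar point the surface absorbs S(1−A) and emits σT⁴ per unit area — no factor of 4, since only the local patch is in balance.
T = [7.15×10⁴ × 0.46 / 5.67×10⁻⁸]^(1/4) = (5.80×10¹¹)^(1/4) = 873 K.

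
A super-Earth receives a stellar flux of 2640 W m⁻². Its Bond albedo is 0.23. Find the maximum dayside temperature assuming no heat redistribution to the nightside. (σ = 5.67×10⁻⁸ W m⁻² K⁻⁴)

With no redistribution each surface element balances locally: S(1−A) = σT⁴.
T = [2640 × 0.77 / 5.67×10⁻⁸]^(1/4) = (3.59×10¹⁰)^(1/4) = 435 K.

T_ss ≈ 435 K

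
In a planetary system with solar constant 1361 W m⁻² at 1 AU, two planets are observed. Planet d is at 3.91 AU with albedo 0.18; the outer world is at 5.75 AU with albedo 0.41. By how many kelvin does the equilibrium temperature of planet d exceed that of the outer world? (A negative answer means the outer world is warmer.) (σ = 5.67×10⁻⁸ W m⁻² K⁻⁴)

ΔT ≈ 32.2 K

T_eq = [S₀(1−A)/(4σd²)]^(1/4), so T ∝ (1−A)^(1/4) / √d.
T₁ = [1361×0.82/(4×5.67×10⁻⁸×3.91²)]^(1/4) = 133.94 K.
T₂ = [1361×0.59/(4×5.67×10⁻⁸×5.75²)]^(1/4) = 101.73 K.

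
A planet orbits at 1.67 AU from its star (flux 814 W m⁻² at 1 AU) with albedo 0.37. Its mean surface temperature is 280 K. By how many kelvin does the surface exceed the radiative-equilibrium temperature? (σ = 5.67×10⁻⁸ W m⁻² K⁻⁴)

S = 814/1.67² = 291.9 W m⁻².
T_eq = [S(1−A)/(4σ)]^(1/4) = [291.9×0.63/(4×5.67×10⁻⁸)]^(1/4) = 168.7 K.
ΔT = T_surf − T_eq = 280 − 168.7.

ΔT ≈ 111.3 K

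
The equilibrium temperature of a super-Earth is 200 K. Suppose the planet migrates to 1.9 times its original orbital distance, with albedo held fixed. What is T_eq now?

T_eq ∝ L^(1/4) · d^(−1/2).
T′ = 200 / 1.9^(1/2) = 145 K.

T_eq ≈ 145 K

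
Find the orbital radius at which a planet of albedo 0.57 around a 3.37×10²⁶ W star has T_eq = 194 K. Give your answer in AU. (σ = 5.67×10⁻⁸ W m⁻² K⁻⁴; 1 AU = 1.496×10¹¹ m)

From T_eq⁴ = L(1−A)/(16πσd²): d = √[L(1−A)/(16πσT_eq⁴)].
d = √[3.37×10²⁶ × 0.43 / (16π × 5.67×10⁻⁸ × (194)⁴)] = 1.89×10¹¹ m = 1.27 AU.

d ≈ 1.27 AU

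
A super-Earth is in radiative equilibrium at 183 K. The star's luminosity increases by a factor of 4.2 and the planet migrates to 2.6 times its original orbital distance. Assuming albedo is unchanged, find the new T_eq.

T_eq ∝ L^(1/4) · d^(−1/2).
T′ = 183 × 4.2^(1/4) / 2.6^(1/2) = 162 K.

T_eq ≈ 162 K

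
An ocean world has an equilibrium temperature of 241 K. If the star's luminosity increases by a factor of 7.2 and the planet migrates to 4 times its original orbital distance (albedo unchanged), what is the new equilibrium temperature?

T_eq ≈ 197 K

T_eq ∝ L^(1/4) · d^(−1/2).
T′ = 241 × 7.2^(1/4) / 4^(1/2) = 197 K.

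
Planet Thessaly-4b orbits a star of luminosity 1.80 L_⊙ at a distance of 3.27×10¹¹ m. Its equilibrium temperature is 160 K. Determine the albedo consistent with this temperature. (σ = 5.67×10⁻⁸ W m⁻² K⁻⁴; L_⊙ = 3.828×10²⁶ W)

A ≈ 0.71

L = 1.80 × 3.828×10²⁶ = 6.89×10²⁶ W.
Flux: S = L/(4πd²) = 6.89×10²⁶/(4π×(3.27×10¹¹)²) = 513 W m⁻².
From T_eq⁴ = S(1−A)/(4σ): 1−A = 4σT_eq⁴/S.
1−A = 4 × 5.67×10⁻⁸ × (160)⁴ / 513 = 0.290.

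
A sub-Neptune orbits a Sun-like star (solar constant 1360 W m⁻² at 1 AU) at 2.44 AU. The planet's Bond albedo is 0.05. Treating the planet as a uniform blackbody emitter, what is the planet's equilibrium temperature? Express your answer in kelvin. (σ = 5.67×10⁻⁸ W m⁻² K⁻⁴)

Flux at 2.44 AU: S = 1360/2.44² = 228 W m⁻².
Energy balance: absorbed = emitted ⇒ πR²·S(1−A) = 4πR²·σT_eq⁴, so T_eq⁴ = S(1−A)/(4σ).
T_eq = [228 × 0.95 / (4 × 5.67×10⁻⁸)]^(1/4) = (9.57×10⁸)^(1/4) = 176 K.

T_eq ≈ 176 K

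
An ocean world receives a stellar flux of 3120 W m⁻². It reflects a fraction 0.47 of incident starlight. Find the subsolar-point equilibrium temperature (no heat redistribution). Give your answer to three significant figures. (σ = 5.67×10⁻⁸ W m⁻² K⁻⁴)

T_ss ≈ 413 K

At the subsolar point the surface absorbs S(1−A) and emits σT⁴ per unit area — no factor of 4, since only the local patch is in balance.
T = [3120 × 0.53 / 5.67×10⁻⁸]^(1/4) = (2.92×10¹⁰)^(1/4) = 413 K.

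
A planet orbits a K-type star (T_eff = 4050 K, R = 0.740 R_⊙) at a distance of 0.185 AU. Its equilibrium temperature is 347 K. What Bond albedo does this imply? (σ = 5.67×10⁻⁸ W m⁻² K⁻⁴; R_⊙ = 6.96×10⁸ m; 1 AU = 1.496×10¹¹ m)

R_⋆ = 0.740 × 6.96×10⁸ = 5.15×10⁸ m.
d = 0.185 AU = 2.77×10¹⁰ m.
L = 4πR_⋆²σT_⋆⁴ = 4π(5.15×10⁸)² × 5.67×10⁻⁸ × (4050)⁴ = 5.09×10²⁵ W.
S = L/(4πd²) = 5280 W m⁻².
From T_eq⁴ = S(1−A)/(4σ): 1−A = 4σT_eq⁴/S.
1−A = 4 × 5.67×10⁻⁸ × (347)⁴ / 5280 = 0.622.

A ≈ 0.38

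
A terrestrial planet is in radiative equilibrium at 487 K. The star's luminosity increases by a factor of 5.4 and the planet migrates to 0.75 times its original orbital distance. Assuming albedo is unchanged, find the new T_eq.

T_eq ∝ L^(1/4) · d^(−1/2).
T′ = 487 × 5.4^(1/4) / 0.75^(1/2) = 857 K.

T_eq ≈ 857 K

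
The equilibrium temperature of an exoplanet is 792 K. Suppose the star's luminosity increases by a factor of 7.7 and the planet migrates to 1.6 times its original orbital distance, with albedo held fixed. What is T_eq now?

T_eq ≈ 1040 K

T_eq ∝ L^(1/4) · d^(−1/2).
T′ = 792 × 7.7^(1/4) / 1.6^(1/2) = 1040 K.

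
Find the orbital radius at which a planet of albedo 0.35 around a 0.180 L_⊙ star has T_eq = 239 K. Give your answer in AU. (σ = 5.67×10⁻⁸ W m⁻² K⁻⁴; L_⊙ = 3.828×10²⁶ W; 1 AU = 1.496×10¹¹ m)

L = 0.180 × 3.828×10²⁶ = 6.89×10²⁵ W.
From T_eq⁴ = L(1−A)/(16πσd²): d = √[L(1−A)/(16πσT_eq⁴)].
d = √[6.89×10²⁵ × 0.65 / (16π × 5.67×10⁻⁸ × (239)⁴)] = 6.94×10¹⁰ m = 0.464 AU.

d ≈ 0.464 AU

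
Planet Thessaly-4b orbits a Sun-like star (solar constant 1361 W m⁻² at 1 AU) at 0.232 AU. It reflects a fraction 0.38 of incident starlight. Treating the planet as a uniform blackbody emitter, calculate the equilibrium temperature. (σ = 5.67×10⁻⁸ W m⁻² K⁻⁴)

Flux at 0.232 AU: S = 1361/0.232² = 2.53×10⁴ W m⁻².
Energy balance: absorbed = emitted ⇒ πR²·S(1−A) = 4πR²·σT_eq⁴, so T_eq⁴ = S(1−A)/(4σ).
T_eq = [2.53×10⁴ × 0.62 / (4 × 5.67×10⁻⁸)]^(1/4) = (6.91×10¹⁰)^(1/4) = 513 K.

T_eq ≈ 513 K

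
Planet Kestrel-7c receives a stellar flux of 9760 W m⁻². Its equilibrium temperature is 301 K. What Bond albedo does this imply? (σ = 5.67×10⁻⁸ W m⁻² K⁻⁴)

From T_eq⁴ = S(1−A)/(4σ): 1−A = 4σT_eq⁴/S.
1−A = 4 × 5.67×10⁻⁸ × (301)⁴ / 9760 = 0.191.

A ≈ 0.81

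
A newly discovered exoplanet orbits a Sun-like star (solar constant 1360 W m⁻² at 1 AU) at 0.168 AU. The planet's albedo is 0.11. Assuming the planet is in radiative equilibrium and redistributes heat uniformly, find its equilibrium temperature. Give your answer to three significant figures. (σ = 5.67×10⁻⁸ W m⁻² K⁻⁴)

T_eq ≈ 659 K

Flux at 0.168 AU: S = 1360/0.168² = 4.82×10⁴ W m⁻².
Energy balance: absorbed = emitted ⇒ πR²·S(1−A) = 4πR²·σT_eq⁴, so T_eq⁴ = S(1−A)/(4σ).
T_eq = [4.82×10⁴ × 0.89 / (4 × 5.67×10⁻⁸)]^(1/4) = (1.89×10¹¹)^(1/4) = 659 K.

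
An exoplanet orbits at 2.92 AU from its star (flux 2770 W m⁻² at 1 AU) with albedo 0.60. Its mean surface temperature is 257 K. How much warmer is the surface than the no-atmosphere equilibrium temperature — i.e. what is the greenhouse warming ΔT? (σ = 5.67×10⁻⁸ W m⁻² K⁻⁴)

S = 2770/2.92² = 324.9 W m⁻².
T_eq = [S(1−A)/(4σ)]^(1/4) = [324.9×0.40/(4×5.67×10⁻⁸)]^(1/4) = 154.7 K.
ΔT = T_surf − T_eq = 257 − 154.7.

ΔT ≈ 102.3 K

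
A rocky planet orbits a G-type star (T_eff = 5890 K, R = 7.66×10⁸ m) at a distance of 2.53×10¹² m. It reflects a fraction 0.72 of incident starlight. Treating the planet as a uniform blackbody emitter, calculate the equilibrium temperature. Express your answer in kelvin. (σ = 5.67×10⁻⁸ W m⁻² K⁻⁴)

L = 4πR_⋆²σT_⋆⁴ = 4π(7.66×10⁸)² × 5.67×10⁻⁸ × (5890)⁴ = 5.03×10²⁶ W.
S = L/(4πd²) = 6.26 W m⁻².
Energy balance: absorbed = emitted ⇒ πR²·S(1−A) = 4πR²·σT_eq⁴, so T_eq⁴ = S(1−A)/(4σ).
T_eq = [6.26 × 0.28 / (4 × 5.67×10⁻⁸)]^(1/4) = (7.72×10⁶)^(1/4) = 52.7 K.

T_eq ≈ 52.7 K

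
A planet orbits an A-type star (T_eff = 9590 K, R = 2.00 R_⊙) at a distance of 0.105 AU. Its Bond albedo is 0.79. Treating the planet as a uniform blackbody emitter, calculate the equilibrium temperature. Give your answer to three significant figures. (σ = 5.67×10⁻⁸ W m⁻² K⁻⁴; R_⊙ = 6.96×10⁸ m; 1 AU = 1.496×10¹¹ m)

T_eq ≈ 1370 K

R_⋆ = 2.00 × 6.96×10⁸ = 1.39×10⁹ m.
d = 0.105 AU = 1.57×10¹⁰ m.
L = 4πR_⋆²σT_⋆⁴ = 4π(1.39×10⁹)² × 5.67×10⁻⁸ × (9590)⁴ = 1.17×10²⁸ W.
S = L/(4πd²) = 3.77×10⁶ W m⁻².
Energy balance: absorbed = emitted ⇒ πR²·S(1−A) = 4πR²·σT_eq⁴, so T_eq⁴ = S(1−A)/(4σ).
T_eq = [3.77×10⁶ × 0.21 / (4 × 5.67×10⁻⁸)]^(1/4) = (3.49×10¹²)^(1/4) = 1370 K.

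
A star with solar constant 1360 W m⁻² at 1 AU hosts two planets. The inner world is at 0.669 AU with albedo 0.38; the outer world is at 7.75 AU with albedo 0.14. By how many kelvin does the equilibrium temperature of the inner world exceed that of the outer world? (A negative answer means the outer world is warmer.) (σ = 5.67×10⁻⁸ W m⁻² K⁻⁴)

T_eq = [S₀(1−A)/(4σd²)]^(1/4), so T ∝ (1−A)^(1/4) / √d.
T₁ = [1360×0.62/(4×5.67×10⁻⁸×0.669²)]^(1/4) = 301.90 K.
T₂ = [1360×0.86/(4×5.67×10⁻⁸×7.75²)]^(1/4) = 96.26 K.

ΔT ≈ 205.6 K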